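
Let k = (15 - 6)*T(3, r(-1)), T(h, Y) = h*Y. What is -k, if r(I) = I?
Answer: 27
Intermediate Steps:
T(h, Y) = Y*h
k = -27 (k = (15 - 6)*(-1*3) = 9*(-3) = -27)
-k = -1*(-27) = 27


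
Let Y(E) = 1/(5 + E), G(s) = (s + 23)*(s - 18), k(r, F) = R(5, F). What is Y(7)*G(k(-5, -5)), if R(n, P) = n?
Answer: -91/3 ≈ -30.333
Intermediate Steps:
k(r, F) = 5
G(s) = (-18 + s)*(23 + s) (G(s) = (23 + s)*(-18 + s) = (-18 + s)*(23 + s))
Y(7)*G(k(-5, -5)) = (-414 + 5² + 5*5)/(5 + 7) = (-414 + 25 + 25)/12 = (1/12)*(-364) = -91/3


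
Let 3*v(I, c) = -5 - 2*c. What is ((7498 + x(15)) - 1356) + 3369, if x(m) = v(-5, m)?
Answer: 28498/3 ≈ 9499.3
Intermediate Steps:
v(I, c) = -5/3 - 2*c/3 (v(I, c) = (-5 - 2*c)/3 = -5/3 - 2*c/3)
x(m) = -5/3 - 2*m/3
((7498 + x(15)) - 1356) + 3369 = ((7498 + (-5/3 - ⅔*15)) - 1356) + 3369 = ((7498 + (-5/3 - 10)) - 1356) + 3369 = ((7498 - 35/3) - 1356) + 3369 = (22459/3 - 1356) + 3369 = 18391/3 + 3369 = 28498/3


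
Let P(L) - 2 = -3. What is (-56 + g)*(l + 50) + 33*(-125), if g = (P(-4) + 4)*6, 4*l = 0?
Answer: -6025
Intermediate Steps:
l = 0 (l = (1/4)*0 = 0)
P(L) = -1 (P(L) = 2 - 3 = -1)
g = 18 (g = (-1 + 4)*6 = 3*6 = 18)
(-56 + g)*(l + 50) + 33*(-125) = (-56 + 18)*(0 + 50) + 33*(-125) = -38*50 - 4125 = -1900 - 4125 = -6025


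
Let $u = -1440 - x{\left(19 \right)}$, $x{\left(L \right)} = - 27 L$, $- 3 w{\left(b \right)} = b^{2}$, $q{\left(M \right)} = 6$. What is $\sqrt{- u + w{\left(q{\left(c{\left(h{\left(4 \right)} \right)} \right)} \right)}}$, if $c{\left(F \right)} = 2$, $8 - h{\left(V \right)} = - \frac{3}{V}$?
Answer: $\sqrt{915} \approx 30.249$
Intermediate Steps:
$h{\left(V \right)} = 8 + \frac{3}{V}$ ($h{\left(V \right)} = 8 - - \frac{3}{V} = 8 + \frac{3}{V}$)
$w{\left(b \right)} = - \frac{b^{2}}{3}$
$u = -927$ ($u = -1440 - \left(-27\right) 19 = -1440 - -513 = -1440 + 513 = -927$)
$\sqrt{- u + w{\left(q{\left(c{\left(h{\left(4 \right)} \right)} \right)} \right)}} = \sqrt{\left(-1\right) \left(-927\right) - \frac{6^{2}}{3}} = \sqrt{927 - 12} = \sqrt{915}$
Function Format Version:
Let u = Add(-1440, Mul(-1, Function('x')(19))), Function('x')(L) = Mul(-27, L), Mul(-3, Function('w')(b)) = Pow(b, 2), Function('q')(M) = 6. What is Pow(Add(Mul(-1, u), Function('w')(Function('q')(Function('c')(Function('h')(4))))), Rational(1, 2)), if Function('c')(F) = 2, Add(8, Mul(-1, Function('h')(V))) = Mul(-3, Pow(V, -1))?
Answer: Pow(915, Rational(1, 2)) ≈ 30.249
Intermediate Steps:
Function('h')(V) = Add(8, Mul(3, Pow(V, -1))) (Function('h')(V) = Add(8, Mul(-1, Mul(-3, Pow(V, -1)))) = Add(8, Mul(3, Pow(V, -1))))
Function('w')(b) = Mul(Rational(-1, 3), Pow(b, 2))
u = -927 (u = Add(-1440, Mul(-1, Mul(-27, 19))) = Add(-1440, Mul(-1, -513)) = Add(-1440, 513) = -927)
Pow(Add(Mul(-1, u), Function('w')(Function('q')(Function('c')(Function('h')(4))))), Rational(1, 2)) = Pow(Add(Mul(-1, -927), Mul(Rational(-1, 3), Pow(6, 2))), Rational(1, 2)) = Pow(Add(927, Mul(Rational(-1, 3), 36)), Rational(1, 2)) = Pow(Add(927, -12), Rational(1, 2)) = Pow(915, Rational(1, 2))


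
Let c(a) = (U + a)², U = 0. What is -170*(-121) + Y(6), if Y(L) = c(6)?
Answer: 20606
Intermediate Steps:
c(a) = a² (c(a) = (0 + a)² = a²)
Y(L) = 36 (Y(L) = 6² = 36)
-170*(-121) + Y(6) = -170*(-121) + 36 = 20570 + 36 = 20606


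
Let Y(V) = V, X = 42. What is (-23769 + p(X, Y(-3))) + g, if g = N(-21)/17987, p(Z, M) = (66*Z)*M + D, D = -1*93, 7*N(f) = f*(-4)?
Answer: -578785674/17987 ≈ -32178.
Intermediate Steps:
N(f) = -4*f/7 (N(f) = (f*(-4))/7 = (-4*f)/7 = -4*f/7)
D = -93
p(Z, M) = -93 + 66*M*Z (p(Z, M) = (66*Z)*M - 93 = 66*M*Z - 93 = -93 + 66*M*Z)
g = 12/17987 (g = -4/7*(-21)/17987 = 12*(1/17987) = 12/17987 ≈ 0.00066715)
(-23769 + p(X, Y(-3))) + g = (-23769 + (-93 + 66*(-3)*42)) + 12/17987 = (-23769 + (-93 - 8316)) + 12/17987 = (-23769 - 8409) + 12/17987 = -32178 + 12/17987 = -578785674/17987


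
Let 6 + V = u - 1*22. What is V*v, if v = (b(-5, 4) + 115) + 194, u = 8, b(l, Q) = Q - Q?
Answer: -6180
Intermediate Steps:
b(l, Q) = 0
v = 309 (v = (0 + 115) + 194 = 115 + 194 = 309)
V = -20 (V = -6 + (8 - 1*22) = -6 + (8 - 22) = -6 - 14 = -20)
V*v = -20*309 = -6180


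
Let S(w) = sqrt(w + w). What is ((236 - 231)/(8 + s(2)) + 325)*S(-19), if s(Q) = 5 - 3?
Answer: 651*I*sqrt(38)/2 ≈ 2006.5*I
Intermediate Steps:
s(Q) = 2
S(w) = sqrt(2)*sqrt(w) (S(w) = sqrt(2*w) = sqrt(2)*sqrt(w))
((236 - 231)/(8 + s(2)) + 325)*S(-19) = ((236 - 231)/(8 + 2) + 325)*(sqrt(2)*sqrt(-19)) = (5/10 + 325)*(sqrt(2)*(I*sqrt(19))) = (5*(1/10) + 325)*(I*sqrt(38)) = (1/2 + 325)*(I*sqrt(38)) = 651*(I*sqrt(38))/2 = 651*I*sqrt(38)/2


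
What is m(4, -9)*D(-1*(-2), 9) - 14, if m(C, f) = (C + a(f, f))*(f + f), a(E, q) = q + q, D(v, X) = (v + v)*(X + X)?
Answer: 18130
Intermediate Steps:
D(v, X) = 4*X*v (D(v, X) = (2*v)*(2*X) = 4*X*v)
a(E, q) = 2*q
m(C, f) = 2*f*(C + 2*f) (m(C, f) = (C + 2*f)*(f + f) = (C + 2*f)*(2*f) = 2*f*(C + 2*f))
m(4, -9)*D(-1*(-2), 9) - 14 = (2*(-9)*(4 + 2*(-9)))*(4*9*(-1*(-2))) - 14 = (2*(-9)*(4 - 18))*(4*9*2) - 14 = (2*(-9)*(-14))*72 - 14 = 252*72 - 14 = 18144 - 14 = 18130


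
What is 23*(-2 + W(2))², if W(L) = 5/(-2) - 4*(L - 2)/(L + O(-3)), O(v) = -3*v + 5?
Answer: 1863/4 ≈ 465.75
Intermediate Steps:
O(v) = 5 - 3*v
W(L) = -5/2 - 4*(-2 + L)/(14 + L) (W(L) = 5/(-2) - 4*(L - 2)/(L + (5 - 3*(-3))) = 5*(-½) - 4*(-2 + L)/(L + (5 + 9)) = -5/2 - 4*(-2 + L)/(L + 14) = -5/2 - 4*(-2 + L)/(14 + L))
23*(-2 + W(2))² = 23*(-2 + (-54 - 13*2)/(2*(14 + 2)))² = 23*(-2 + (½)*(-54 - 26)/16)² = 23*(-2 + (½)*(1/16)*(-80))² = 23*(-2 - 5/2)² = 23*(-9/2)² = 23*(81/4) = 1863/4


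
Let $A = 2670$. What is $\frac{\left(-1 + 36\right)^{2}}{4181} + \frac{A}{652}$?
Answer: $\frac{5980985}{1363006} \approx 4.3881$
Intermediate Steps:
$\frac{\left(-1 + 36\right)^{2}}{4181} + \frac{A}{652} = \frac{\left(-1 + 36\right)^{2}}{4181} + \frac{2670}{652} = 35^{2} \cdot \frac{1}{4181} + 2670 \cdot \frac{1}{652} = 1225 \cdot \frac{1}{4181} + \frac{1335}{326} = \frac{1225}{4181} + \frac{1335}{326} = \frac{5980985}{1363006}$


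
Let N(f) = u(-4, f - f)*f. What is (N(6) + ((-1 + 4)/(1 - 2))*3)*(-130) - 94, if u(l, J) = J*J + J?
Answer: 1076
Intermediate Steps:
u(l, J) = J + J² (u(l, J) = J² + J = J + J²)
N(f) = 0 (N(f) = ((f - f)*(1 + (f - f)))*f = (0*(1 + 0))*f = (0*1)*f = 0*f = 0)
(N(6) + ((-1 + 4)/(1 - 2))*3)*(-130) - 94 = (0 + ((-1 + 4)/(1 - 2))*3)*(-130) - 94 = (0 + (3/(-1))*3)*(-130) - 94 = (0 + (3*(-1))*3)*(-130) - 94 = (0 - 3*3)*(-130) - 94 = (0 - 9)*(-130) - 94 = -9*(-130) - 94 = 1170 - 94 = 1076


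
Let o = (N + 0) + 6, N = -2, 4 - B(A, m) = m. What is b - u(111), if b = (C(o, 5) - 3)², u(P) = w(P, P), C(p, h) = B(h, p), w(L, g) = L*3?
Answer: -324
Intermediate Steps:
B(A, m) = 4 - m
w(L, g) = 3*L
o = 4 (o = (-2 + 0) + 6 = -2 + 6 = 4)
C(p, h) = 4 - p
u(P) = 3*P
b = 9 (b = ((4 - 1*4) - 3)² = ((4 - 4) - 3)² = (0 - 3)² = (-3)² = 9)
b - u(111) = 9 - 3*111 = 9 - 1*333 = 9 - 333 = -324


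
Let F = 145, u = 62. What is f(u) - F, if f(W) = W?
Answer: -83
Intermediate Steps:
f(u) - F = 62 - 1*145 = 62 - 145 = -83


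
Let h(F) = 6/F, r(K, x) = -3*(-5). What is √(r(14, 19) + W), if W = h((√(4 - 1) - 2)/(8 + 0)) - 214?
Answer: √(-446 + 199*√3)/√(2 - √3) ≈ 19.446*I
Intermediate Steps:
r(K, x) = 15
W = -214 + 6/(-¼ + √3/8) (W = 6/(((√(4 - 1) - 2)/(8 + 0))) - 214 = 6/(((√3 - 2)/8)) - 214 = 6/(((-2 + √3)*(⅛))) - 214 = 6/(-¼ + √3/8) - 214 = -214 + 6/(-¼ + √3/8) ≈ -393.14)
√(r(14, 19) + W) = √(15 + (-310 - 48*√3)) = √(-295 - 48*√3)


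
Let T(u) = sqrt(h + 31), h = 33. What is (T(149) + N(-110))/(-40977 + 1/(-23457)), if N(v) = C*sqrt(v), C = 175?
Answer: -93828/480598745 - 820995*I*sqrt(110)/192239498 ≈ -0.00019523 - 0.044791*I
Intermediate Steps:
N(v) = 175*sqrt(v)
T(u) = 8 (T(u) = sqrt(33 + 31) = sqrt(64) = 8)
(T(149) + N(-110))/(-40977 + 1/(-23457)) = (8 + 175*sqrt(-110))/(-40977 + 1/(-23457)) = (8 + 175*(I*sqrt(110)))/(-40977 - 1/23457) = (8 + 175*I*sqrt(110))/(-961197490/23457) = (8 + 175*I*sqrt(110))*(-23457/961197490) = -93828/480598745 - 820995*I*sqrt(110)/192239498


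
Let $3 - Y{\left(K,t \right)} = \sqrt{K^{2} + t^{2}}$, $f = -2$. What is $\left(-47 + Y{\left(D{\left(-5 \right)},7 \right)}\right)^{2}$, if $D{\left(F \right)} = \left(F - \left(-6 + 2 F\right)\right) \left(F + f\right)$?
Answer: $7914 + 616 \sqrt{122} \approx 14718.0$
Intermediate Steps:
$D{\left(F \right)} = \left(-2 + F\right) \left(6 - F\right)$ ($D{\left(F \right)} = \left(F - \left(-6 + 2 F\right)\right) \left(F - 2\right) = \left(F - \left(-6 + 2 F\right)\right) \left(-2 + F\right) = \left(6 - F\right) \left(-2 + F\right) = \left(-2 + F\right) \left(6 - F\right)$)
$Y{\left(K,t \right)} = 3 - \sqrt{K^{2} + t^{2}}$
$\left(-47 + Y{\left(D{\left(-5 \right)},7 \right)}\right)^{2} = \left(-47 + \left(3 - \sqrt{\left(-12 - \left(-5\right)^{2} + 8 \left(-5\right)\right)^{2} + 7^{2}}\right)\right)^{2} = \left(-47 + \left(3 - \sqrt{\left(-12 - 25 - 40\right)^{2} + 49}\right)\right)^{2} = \left(-47 + \left(3 - \sqrt{\left(-77\right)^{2} + 49}\right)\right)^{2} = \left(-47 + \left(3 - \sqrt{5929 + 49}\right)\right)^{2} = \left(-47 + \left(3 - \sqrt{5978}\right)\right)^{2} = \left(-47 + \left(3 - 7 \sqrt{122}\right)\right)^{2} = \left(-44 - 7 \sqrt{122}\right)^{2}$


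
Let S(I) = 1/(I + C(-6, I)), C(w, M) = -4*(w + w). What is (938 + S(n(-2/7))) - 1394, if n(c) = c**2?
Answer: -1074287/2356 ≈ -455.98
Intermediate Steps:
C(w, M) = -8*w
S(I) = 1/(48 + I) (S(I) = 1/(I - 8*(-6)) = 1/(I + 48) = 1/(48 + I))
(938 + S(n(-2/7))) - 1394 = (938 + 1/(48 + (-2/7)**2)) - 1394 = (938 + 1/(48 + 4/49)) - 1394 = (938 + 1/(2356/49)) - 1394 = (938 + 49/2356) - 1394 = 2209977/2356 - 1394 = -1074287/2356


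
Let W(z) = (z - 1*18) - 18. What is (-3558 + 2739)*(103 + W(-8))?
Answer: -48321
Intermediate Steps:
W(z) = -36 + z (W(z) = (z - 18) - 18 = (-18 + z) - 18 = -36 + z)
(-3558 + 2739)*(103 + W(-8)) = (-3558 + 2739)*(103 + (-36 - 8)) = -819*(103 - 44) = -819*59 = -48321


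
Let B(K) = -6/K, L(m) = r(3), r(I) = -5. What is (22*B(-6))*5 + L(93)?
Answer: 105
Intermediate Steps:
L(m) = -5
(22*B(-6))*5 + L(93) = (22*(-6/(-6)))*5 - 5 = (22*(-6*(-1/6)))*5 - 5 = (22*1)*5 - 5 = 22*5 - 5 = 110 - 5 = 105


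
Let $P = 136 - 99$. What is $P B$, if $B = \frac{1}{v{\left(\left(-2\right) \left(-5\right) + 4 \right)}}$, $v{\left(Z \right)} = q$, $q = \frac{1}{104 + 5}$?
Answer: $4033$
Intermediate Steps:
$q = \frac{1}{109} \approx 0.0091743$
$v{\left(Z \right)} = \frac{1}{109}$
$P = 37$ ($P = 136 - 99 = 37$)
$B = 109$ ($B = \frac{1}{\frac{1}{109}} = 109$)
$P B = 37 \cdot 109 = 4033$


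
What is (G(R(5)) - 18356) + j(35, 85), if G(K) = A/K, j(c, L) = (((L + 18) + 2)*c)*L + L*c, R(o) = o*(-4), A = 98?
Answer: 2969891/10 ≈ 2.9699e+5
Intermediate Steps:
R(o) = -4*o
j(c, L) = L*c + L*c*(20 + L) (j(c, L) = (((18 + L) + 2)*c)*L + L*c = ((20 + L)*c)*L + L*c = (c*(20 + L))*L + L*c = L*c*(20 + L) + L*c = L*c + L*c*(20 + L))
G(K) = 98/K
(G(R(5)) - 18356) + j(35, 85) = (98/((-4*5)) - 18356) + 85*35*(21 + 85) = (98/(-20) - 18356) + 85*35*106 = (98*(-1/20) - 18356) + 315350 = (-49/10 - 18356) + 315350 = -183609/10 + 315350 = 2969891/10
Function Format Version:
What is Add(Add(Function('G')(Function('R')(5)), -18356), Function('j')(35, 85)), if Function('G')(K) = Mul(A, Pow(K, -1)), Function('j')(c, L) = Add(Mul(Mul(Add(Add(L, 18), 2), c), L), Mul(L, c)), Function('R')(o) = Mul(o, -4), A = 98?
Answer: Rational(2969891, 10) ≈ 2.9699e+5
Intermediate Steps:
Function('R')(o) = Mul(-4, o)
Function('j')(c, L) = Add(Mul(L, c), Mul(L, c, Add(20, L))) (Function('j')(c, L) = Add(Mul(Mul(Add(Add(18, L), 2), c), L), Mul(L, c)) = Add(Mul(Mul(Add(20, L), c), L), Mul(L, c)) = Add(Mul(Mul(c, Add(20, L)), L), Mul(L, c)) = Add(Mul(L, c, Add(20, L)), Mul(L, c)) = Add(Mul(L, c), Mul(L, c, Add(20, L))))
Function('G')(K) = Mul(98, Pow(K, -1))
Add(Add(Function('G')(Function('R')(5)), -18356), Function('j')(35, 85)) = Add(Add(Mul(98, Pow(Mul(-4, 5), -1)), -18356), Mul(85, 35, Add(21, 85))) = Add(Add(Mul(98, Pow(-20, -1)), -18356), Mul(85, 35, 106)) = Add(Add(Mul(98, Rational(-1, 20)), -18356), 315350) = Add(Add(Rational(-49, 10), -18356), 315350) = Add(Rational(-183609, 10), 315350) = Rational(2969891, 10)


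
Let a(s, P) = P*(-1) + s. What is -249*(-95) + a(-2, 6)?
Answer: 23647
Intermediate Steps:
a(s, P) = s - P (a(s, P) = -P + s = s - P)
-249*(-95) + a(-2, 6) = -249*(-95) + (-2 - 1*6) = 23655 + (-2 - 6) = 23655 - 8 = 23647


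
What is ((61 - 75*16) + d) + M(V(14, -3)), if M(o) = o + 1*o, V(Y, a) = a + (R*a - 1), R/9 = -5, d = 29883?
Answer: 29006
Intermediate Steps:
R = -45 (R = 9*(-5) = -45)
V(Y, a) = -1 - 44*a (V(Y, a) = a + (-45*a - 1) = a + (-1 - 45*a) = -1 - 44*a)
M(o) = 2*o (M(o) = o + o = 2*o)
((61 - 75*16) + d) + M(V(14, -3)) = ((61 - 75*16) + 29883) + 2*(-1 - 44*(-3)) = ((61 - 1200) + 29883) + 2*(-1 + 132) = (-1139 + 29883) + 2*131 = 28744 + 262 = 29006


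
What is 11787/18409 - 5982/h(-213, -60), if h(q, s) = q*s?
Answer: 6752537/39211170 ≈ 0.17221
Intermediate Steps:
11787/18409 - 5982/h(-213, -60) = 11787/18409 - 5982/((-213*(-60))) = 11787*(1/18409) - 5982/12780 = 11787/18409 - 5982*1/12780 = 11787/18409 - 997/2130 = 6752537/39211170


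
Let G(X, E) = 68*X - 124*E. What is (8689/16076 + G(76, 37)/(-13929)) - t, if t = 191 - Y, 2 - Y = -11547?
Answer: 2543424641233/223922604 ≈ 11359.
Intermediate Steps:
Y = 11549 (Y = 2 - 1*(-11547) = 2 + 11547 = 11549)
G(X, E) = -124*E + 68*X
t = -11358 (t = 191 - 1*11549 = 191 - 11549 = -11358)
(8689/16076 + G(76, 37)/(-13929)) - t = (8689/16076 + (-124*37 + 68*76)/(-13929)) - 1*(-11358) = (8689*(1/16076) + (-4588 + 5168)*(-1/13929)) + 11358 = (8689/16076 + 580*(-1/13929)) + 11358 = (8689/16076 - 580/13929) + 11358 = 111705001/223922604 + 11358 = 2543424641233/223922604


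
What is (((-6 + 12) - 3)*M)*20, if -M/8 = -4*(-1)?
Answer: -1920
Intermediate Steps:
M = -32 (M = -(-32)*(-1) = -8*4 = -32)
(((-6 + 12) - 3)*M)*20 = (((-6 + 12) - 3)*(-32))*20 = ((6 - 3)*(-32))*20 = (3*(-32))*20 = -96*20 = -1920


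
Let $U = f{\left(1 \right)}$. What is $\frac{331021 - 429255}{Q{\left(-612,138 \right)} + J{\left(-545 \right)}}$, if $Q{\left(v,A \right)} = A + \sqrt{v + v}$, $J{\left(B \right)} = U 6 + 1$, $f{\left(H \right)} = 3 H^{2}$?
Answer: $- \frac{15422738}{25873} + \frac{589404 i \sqrt{34}}{25873} \approx -596.09 + 132.83 i$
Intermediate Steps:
$U = 3$ ($U = 3 \cdot 1^{2} = 3 \cdot 1 = 3$)
$J{\left(B \right)} = 19$ ($J{\left(B \right)} = 3 \cdot 6 + 1 = 18 + 1 = 19$)
$Q{\left(v,A \right)} = A + \sqrt{2} \sqrt{v}$ ($Q{\left(v,A \right)} = A + \sqrt{2 v} = A + \sqrt{2} \sqrt{v}$)
$\frac{331021 - 429255}{Q{\left(-612,138 \right)} + J{\left(-545 \right)}} = \frac{331021 - 429255}{\left(138 + \sqrt{2} \sqrt{-612}\right) + 19} = - \frac{98234}{\left(138 + \sqrt{2} \cdot 6 i \sqrt{17}\right) + 19} = - \frac{98234}{\left(138 + 6 i \sqrt{34}\right) + 19} = - \frac{98234}{157 + 6 i \sqrt{34}}$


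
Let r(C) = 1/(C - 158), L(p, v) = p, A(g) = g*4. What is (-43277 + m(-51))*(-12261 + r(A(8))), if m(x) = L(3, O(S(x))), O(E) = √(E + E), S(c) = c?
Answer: 4775245717/9 ≈ 5.3058e+8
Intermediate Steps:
A(g) = 4*g
O(E) = √2*√E (O(E) = √(2*E) = √2*√E)
m(x) = 3
r(C) = 1/(-158 + C)
(-43277 + m(-51))*(-12261 + r(A(8))) = (-43277 + 3)*(-12261 + 1/(-158 + 4*8)) = -43274*(-12261 + 1/(-158 + 32)) = -43274*(-12261 + 1/(-126)) = -43274*(-12261 - 1/126) = -43274*(-1544887/126) = 4775245717/9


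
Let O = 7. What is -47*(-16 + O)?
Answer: 423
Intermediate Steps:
-47*(-16 + O) = -47*(-16 + 7) = -47*(-9) = 423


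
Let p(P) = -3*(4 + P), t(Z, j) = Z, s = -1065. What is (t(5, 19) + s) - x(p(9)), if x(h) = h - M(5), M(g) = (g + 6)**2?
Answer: -900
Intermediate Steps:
M(g) = (6 + g)**2
p(P) = -12 - 3*P
x(h) = -121 + h (x(h) = h - (6 + 5)**2 = h - 1*11**2 = h - 1*121 = h - 121 = -121 + h)
(t(5, 19) + s) - x(p(9)) = (5 - 1065) - (-121 + (-12 - 3*9)) = -1060 - (-121 + (-12 - 27)) = -1060 - (-121 - 39) = -1060 - 1*(-160) = -1060 + 160 = -900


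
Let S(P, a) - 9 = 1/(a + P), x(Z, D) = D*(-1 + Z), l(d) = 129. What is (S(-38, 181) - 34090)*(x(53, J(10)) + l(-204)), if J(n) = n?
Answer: -287541338/13 ≈ -2.2119e+7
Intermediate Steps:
S(P, a) = 9 + 1/(P + a) (S(P, a) = 9 + 1/(a + P) = 9 + 1/(P + a))
(S(-38, 181) - 34090)*(x(53, J(10)) + l(-204)) = ((1 + 9*(-38) + 9*181)/(-38 + 181) - 34090)*(10*(-1 + 53) + 129) = ((1 - 342 + 1629)/143 - 34090)*(10*52 + 129) = ((1/143)*1288 - 34090)*(520 + 129) = (1288/143 - 34090)*649 = -4873582/143*649 = -287541338/13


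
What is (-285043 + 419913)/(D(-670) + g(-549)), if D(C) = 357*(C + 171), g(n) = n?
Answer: -67435/89346 ≈ -0.75476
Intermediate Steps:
D(C) = 61047 + 357*C (D(C) = 357*(171 + C) = 61047 + 357*C)
(-285043 + 419913)/(D(-670) + g(-549)) = (-285043 + 419913)/((61047 + 357*(-670)) - 549) = 134870/((61047 - 239190) - 549) = 134870/(-178143 - 549) = 134870/(-178692) = 134870*(-1/178692) = -67435/89346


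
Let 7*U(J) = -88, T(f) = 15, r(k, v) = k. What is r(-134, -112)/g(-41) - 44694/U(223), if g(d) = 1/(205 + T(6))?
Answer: -1140691/44 ≈ -25925.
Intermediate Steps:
U(J) = -88/7 (U(J) = (⅐)*(-88) = -88/7)
g(d) = 1/220 (g(d) = 1/(205 + 15) = 1/220)
r(-134, -112)/g(-41) - 44694/U(223) = -134/1/220 - 44694/(-88/7) = -134*220 - 44694*(-7/88) = -29480 + 156429/44 = -1140691/44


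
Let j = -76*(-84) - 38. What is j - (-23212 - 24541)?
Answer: 54099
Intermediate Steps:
j = 6346 (j = 6384 - 38 = 6346)
j - (-23212 - 24541) = 6346 - (-23212 - 24541) = 6346 - 1*(-47753) = 6346 + 47753 = 54099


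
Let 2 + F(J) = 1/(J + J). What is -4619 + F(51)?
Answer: -471341/102 ≈ -4621.0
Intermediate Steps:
F(J) = -2 + 1/(2*J) (F(J) = -2 + 1/(J + J) = -2 + 1/(2*J))
-4619 + F(51) = -4619 + (-2 + (1/2)/51) = -4619 + (-2 + (1/2)*(1/51)) = -4619 + (-2 + 1/102) = -4619 - 203/102 = -471341/102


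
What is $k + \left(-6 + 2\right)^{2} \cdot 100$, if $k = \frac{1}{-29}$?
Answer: $\frac{46399}{29} \approx 1600.0$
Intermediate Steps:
$k = - \frac{1}{29} \approx -0.034483$
$k + \left(-6 + 2\right)^{2} \cdot 100 = - \frac{1}{29} + \left(-6 + 2\right)^{2} \cdot 100 = - \frac{1}{29} + \left(-4\right)^{2} \cdot 100 = - \frac{1}{29} + 16 \cdot 100 = - \frac{1}{29} + 1600 = \frac{46399}{29}$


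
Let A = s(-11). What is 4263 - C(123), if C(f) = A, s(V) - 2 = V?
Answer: 4272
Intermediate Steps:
s(V) = 2 + V
A = -9 (A = 2 - 11 = -9)
C(f) = -9
4263 - C(123) = 4263 - 1*(-9) = 4263 + 9 = 4272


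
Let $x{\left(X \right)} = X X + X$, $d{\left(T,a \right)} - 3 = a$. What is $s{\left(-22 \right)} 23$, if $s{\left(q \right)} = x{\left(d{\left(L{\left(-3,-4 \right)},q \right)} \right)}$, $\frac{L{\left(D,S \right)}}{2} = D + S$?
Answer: $7866$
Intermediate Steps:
$L{\left(D,S \right)} = 2 D + 2 S$ ($L{\left(D,S \right)} = 2 \left(D + S\right) = 2 D + 2 S$)
$d{\left(T,a \right)} = 3 + a$
$x{\left(X \right)} = X + X^{2}$ ($x{\left(X \right)} = X^{2} + X = X + X^{2}$)
$s{\left(q \right)} = \left(3 + q\right) \left(4 + q\right)$ ($s{\left(q \right)} = \left(3 + q\right) \left(1 + \left(3 + q\right)\right) = \left(3 + q\right) \left(4 + q\right)$)
$s{\left(-22 \right)} 23 = \left(3 - 22\right) \left(4 - 22\right) 23 = \left(-19\right) \left(-18\right) 23 = 342 \cdot 23 = 7866$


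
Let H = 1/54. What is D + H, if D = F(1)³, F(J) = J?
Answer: 55/54 ≈ 1.0185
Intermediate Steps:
H = 1/54 ≈ 0.018519
D = 1 (D = 1³ = 1)
D + H = 1 + 1/54 = 55/54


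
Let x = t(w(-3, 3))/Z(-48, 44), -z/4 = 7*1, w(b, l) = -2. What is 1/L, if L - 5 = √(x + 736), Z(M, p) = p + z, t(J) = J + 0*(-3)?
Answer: -40/5687 + 58*√14/5687 ≈ 0.031126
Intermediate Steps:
z = -28 ≈ -28.000
t(J) = J (t(J) = J + 0 = J)
Z(M, p) = -28 + p (Z(M, p) = p - 28 = -28 + p)
x = -⅛ (x = -2/(-28 + 44) = -2/16 = -2*1/16 = -⅛ ≈ -0.12500)
L = 5 + 29*√14/4 (L = 5 + √(-⅛ + 736) = 5 + √(5887/8) = 5 + 29*√14/4 ≈ 32.127)
1/L = 1/(5 + 29*√14/4)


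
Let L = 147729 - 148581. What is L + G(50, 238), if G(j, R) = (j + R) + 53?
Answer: -511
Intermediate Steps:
G(j, R) = 53 + R + j (G(j, R) = (R + j) + 53 = 53 + R + j)
L = -852
L + G(50, 238) = -852 + (53 + 238 + 50) = -852 + 341 = -511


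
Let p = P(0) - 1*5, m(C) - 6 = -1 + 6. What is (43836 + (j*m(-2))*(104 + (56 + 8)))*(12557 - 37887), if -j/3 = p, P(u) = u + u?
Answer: -1812513480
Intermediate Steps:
P(u) = 2*u
m(C) = 11 (m(C) = 6 + (-1 + 6) = 6 + 5 = 11)
p = -5 (p = 2*0 - 1*5 = 0 - 5 = -5)
j = 15 (j = -3*(-5) = 15)
(43836 + (j*m(-2))*(104 + (56 + 8)))*(12557 - 37887) = (43836 + (15*11)*(104 + (56 + 8)))*(12557 - 37887) = (43836 + 165*(104 + 64))*(-25330) = (43836 + 165*168)*(-25330) = (43836 + 27720)*(-25330) = 71556*(-25330) = -1812513480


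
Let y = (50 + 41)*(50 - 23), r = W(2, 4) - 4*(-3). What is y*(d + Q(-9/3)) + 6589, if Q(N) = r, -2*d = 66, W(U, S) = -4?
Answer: -54836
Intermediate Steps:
d = -33 (d = -1/2*66 = -33)
r = 8 (r = -4 - 4*(-3) = -4 + 12 = 8)
y = 2457 (y = 91*27 = 2457)
Q(N) = 8
y*(d + Q(-9/3)) + 6589 = 2457*(-33 + 8) + 6589 = 2457*(-25) + 6589 = -61425 + 6589 = -54836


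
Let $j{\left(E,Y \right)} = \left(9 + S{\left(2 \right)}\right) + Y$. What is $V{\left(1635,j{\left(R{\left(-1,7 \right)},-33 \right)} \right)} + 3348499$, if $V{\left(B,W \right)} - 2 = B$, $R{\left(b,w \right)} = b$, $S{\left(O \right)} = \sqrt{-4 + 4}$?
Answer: $3350136$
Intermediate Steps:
$S{\left(O \right)} = 0$ ($S{\left(O \right)} = \sqrt{0} = 0$)
$j{\left(E,Y \right)} = 9 + Y$ ($j{\left(E,Y \right)} = \left(9 + 0\right) + Y = 9 + Y$)
$V{\left(B,W \right)} = 2 + B$
$V{\left(1635,j{\left(R{\left(-1,7 \right)},-33 \right)} \right)} + 3348499 = \left(2 + 1635\right) + 3348499 = 1637 + 3348499 = 3350136$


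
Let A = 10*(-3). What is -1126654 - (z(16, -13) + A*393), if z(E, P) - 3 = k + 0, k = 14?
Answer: -1114881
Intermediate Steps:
A = -30
z(E, P) = 17 (z(E, P) = 3 + (14 + 0) = 3 + 14 = 17)
-1126654 - (z(16, -13) + A*393) = -1126654 - (17 - 30*393) = -1126654 - (17 - 11790) = -1126654 - 1*(-11773) = -1126654 + 11773 = -1114881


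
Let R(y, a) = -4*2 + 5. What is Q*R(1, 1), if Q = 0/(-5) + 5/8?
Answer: -15/8 ≈ -1.8750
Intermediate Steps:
R(y, a) = -3 (R(y, a) = -8 + 5 = -3)
Q = 5/8 (Q = 0*(-⅕) + 5*(⅛) = 0 + 5/8 = 5/8 ≈ 0.62500)
Q*R(1, 1) = (5/8)*(-3) = -15/8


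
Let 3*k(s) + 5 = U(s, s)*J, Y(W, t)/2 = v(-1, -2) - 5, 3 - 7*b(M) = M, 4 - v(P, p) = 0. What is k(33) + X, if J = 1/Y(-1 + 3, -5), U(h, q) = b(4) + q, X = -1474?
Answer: -10368/7 ≈ -1481.1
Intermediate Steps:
v(P, p) = 4 (v(P, p) = 4 - 1*0 = 4 + 0 = 4)
b(M) = 3/7 - M/7
Y(W, t) = -2 (Y(W, t) = 2*(4 - 5) = 2*(-1) = -2)
U(h, q) = -1/7 + q (U(h, q) = (3/7 - 1/7*4) + q = (3/7 - 4/7) + q = -1/7 + q)
J = -1/2 (J = 1/(-2) = -1/2 ≈ -0.50000)
k(s) = -23/14 - s/6 (k(s) = -5/3 + ((-1/7 + s)*(-1/2))/3 = -5/3 + (1/14 - s/2)/3 = -5/3 + (1/42 - s/6) = -23/14 - s/6)
k(33) + X = (-23/14 - 1/6*33) - 1474 = (-23/14 - 11/2) - 1474 = -50/7 - 1474 = -10368/7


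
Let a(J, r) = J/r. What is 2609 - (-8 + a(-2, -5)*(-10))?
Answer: 2621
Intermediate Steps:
2609 - (-8 + a(-2, -5)*(-10)) = 2609 - (-8 - 2/(-5)*(-10)) = 2609 - (-8 - 2*(-⅕)*(-10)) = 2609 - (-8 + (⅖)*(-10)) = 2609 - (-8 - 4) = 2609 - 1*(-12) = 2609 + 12 = 2621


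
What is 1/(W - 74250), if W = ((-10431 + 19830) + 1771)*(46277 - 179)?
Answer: 1/514840410 ≈ 1.9424e-9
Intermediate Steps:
W = 514914660 (W = (9399 + 1771)*46098 = 11170*46098 = 514914660)
1/(W - 74250) = 1/(514914660 - 74250) = 1/514840410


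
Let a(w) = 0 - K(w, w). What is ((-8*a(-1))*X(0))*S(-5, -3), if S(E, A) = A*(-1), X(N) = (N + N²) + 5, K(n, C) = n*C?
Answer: 120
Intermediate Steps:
K(n, C) = C*n
X(N) = 5 + N + N²
S(E, A) = -A
a(w) = -w² (a(w) = 0 - w*w = 0 - w² = -w²)
((-8*a(-1))*X(0))*S(-5, -3) = ((-(-8)*(-1)²)*(5 + 0 + 0²))*(-1*(-3)) = ((-(-8))*(5 + 0 + 0))*3 = (-8*(-1)*5)*3 = (8*5)*3 = 40*3 = 120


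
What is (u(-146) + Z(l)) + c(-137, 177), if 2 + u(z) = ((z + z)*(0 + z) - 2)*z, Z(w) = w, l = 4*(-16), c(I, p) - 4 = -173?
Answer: -6224215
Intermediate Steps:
c(I, p) = -169 (c(I, p) = 4 - 173 = -169)
l = -64
u(z) = -2 + z*(-2 + 2*z²) (u(z) = -2 + ((z + z)*(0 + z) - 2)*z = -2 + ((2*z)*z - 2)*z = -2 + (2*z² - 2)*z = -2 + (-2 + 2*z²)*z = -2 + z*(-2 + 2*z²))
(u(-146) + Z(l)) + c(-137, 177) = ((-2 - 2*(-146) + 2*(-146)³) - 64) - 169 = ((-2 + 292 + 2*(-3112136)) - 64) - 169 = ((-2 + 292 - 6224272) - 64) - 169 = (-6223982 - 64) - 169 = -6224046 - 169 = -6224215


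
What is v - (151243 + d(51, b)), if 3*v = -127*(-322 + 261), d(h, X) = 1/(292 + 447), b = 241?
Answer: -329580701/2217 ≈ -1.4866e+5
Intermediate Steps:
d(h, X) = 1/739
v = 7747/3 (v = (-127*(-322 + 261))/3 = (-127*(-61))/3 = (⅓)*7747 = 7747/3 ≈ 2582.3)
v - (151243 + d(51, b)) = 7747/3 - (151243 + 1/739) = 7747/3 - 1*111768578/739 = 7747/3 - 111768578/739 = -329580701/2217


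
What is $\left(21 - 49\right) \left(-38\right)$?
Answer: $1064$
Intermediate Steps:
$\left(21 - 49\right) \left(-38\right) = \left(-28\right) \left(-38\right) = 1064$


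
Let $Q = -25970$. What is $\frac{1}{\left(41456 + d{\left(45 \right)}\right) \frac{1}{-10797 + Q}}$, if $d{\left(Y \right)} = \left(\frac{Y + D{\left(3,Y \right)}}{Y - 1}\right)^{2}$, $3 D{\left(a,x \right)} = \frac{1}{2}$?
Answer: $- \frac{2562512832}{2889390817} \approx -0.88687$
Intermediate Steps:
$D{\left(a,x \right)} = \frac{1}{6}$ ($D{\left(a,x \right)} = \frac{1}{3 \cdot 2} = \frac{1}{3} \cdot \frac{1}{2} = \frac{1}{6}$)
$d{\left(Y \right)} = \frac{\left(\frac{1}{6} + Y\right)^{2}}{\left(-1 + Y\right)^{2}}$ ($d{\left(Y \right)} = \left(\frac{Y + \frac{1}{6}}{Y - 1}\right)^{2} = \left(\frac{\frac{1}{6} + Y}{-1 + Y}\right)^{2} = \frac{\left(\frac{1}{6} + Y\right)^{2}}{\left(-1 + Y\right)^{2}}$)
$\frac{1}{\left(41456 + d{\left(45 \right)}\right) \frac{1}{-10797 + Q}} = \frac{1}{\left(41456 + \frac{\left(1 + 6 \cdot 45\right)^{2}}{36 \left(-1 + 45\right)^{2}}\right) \frac{1}{-10797 - 25970}} = \frac{1}{\left(41456 + \frac{\left(1 + 270\right)^{2}}{36 \cdot 1936}\right) \frac{1}{-36767}} = \frac{1}{\left(41456 + \frac{1}{36} \cdot 271^{2} \cdot \frac{1}{1936}\right) \left(- \frac{1}{36767}\right)} = \frac{1}{\left(41456 + \frac{1}{36} \cdot 73441 \cdot \frac{1}{1936}\right) \left(- \frac{1}{36767}\right)} = \frac{1}{\left(41456 + \frac{73441}{69696}\right) \left(- \frac{1}{36767}\right)} = \frac{1}{\frac{2889390817}{69696} \left(- \frac{1}{36767}\right)} = \frac{1}{- \frac{2889390817}{2562512832}} = - \frac{2562512832}{2889390817}$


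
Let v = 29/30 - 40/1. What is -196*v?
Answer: 114758/15 ≈ 7650.5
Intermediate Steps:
v = -1171/30 (v = 29*(1/30) - 40*1 = 29/30 - 40 = -1171/30 ≈ -39.033)
-196*v = -196*(-1171/30) = 114758/15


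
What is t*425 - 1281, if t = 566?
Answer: 239269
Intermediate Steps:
t*425 - 1281 = 566*425 - 1281 = 240550 - 1281 = 239269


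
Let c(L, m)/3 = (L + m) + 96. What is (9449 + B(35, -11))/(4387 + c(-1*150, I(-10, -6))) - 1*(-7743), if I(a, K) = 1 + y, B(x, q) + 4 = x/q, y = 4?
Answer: 18061869/2332 ≈ 7745.2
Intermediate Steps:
B(x, q) = -4 + x/q
I(a, K) = 5 (I(a, K) = 1 + 4 = 5)
c(L, m) = 288 + 3*L + 3*m (c(L, m) = 3*((L + m) + 96) = 3*(96 + L + m) = 288 + 3*L + 3*m)
(9449 + B(35, -11))/(4387 + c(-1*150, I(-10, -6))) - 1*(-7743) = (9449 + (-4 + 35/(-11)))/(4387 + (288 + 3*(-1*150) + 3*5)) - 1*(-7743) = (9449 + (-4 + 35*(-1/11)))/(4387 + (288 + 3*(-150) + 15)) + 7743 = (9449 + (-4 - 35/11))/(4387 + (288 - 450 + 15)) + 7743 = (9449 - 79/11)/(4387 - 147) + 7743 = (103860/11)/4240 + 7743 = (103860/11)*(1/4240) + 7743 = 5193/2332 + 7743 = 18061869/2332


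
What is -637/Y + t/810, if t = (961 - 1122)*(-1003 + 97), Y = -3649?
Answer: 88796834/492615 ≈ 180.26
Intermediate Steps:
t = 145866 (t = -161*(-906) = 145866)
-637/Y + t/810 = -637/(-3649) + 145866/810 = -637*(-1/3649) + 145866*(1/810) = 637/3649 + 24311/135 = 88796834/492615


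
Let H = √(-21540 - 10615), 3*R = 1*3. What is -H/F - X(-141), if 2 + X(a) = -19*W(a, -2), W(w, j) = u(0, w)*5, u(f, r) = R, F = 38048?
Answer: 97 - I*√32155/38048 ≈ 97.0 - 0.0047129*I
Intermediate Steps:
R = 1 (R = (1*3)/3 = (⅓)*3 = 1)
u(f, r) = 1
H = I*√32155 (H = √(-32155) = I*√32155 ≈ 179.32*I)
W(w, j) = 5 (W(w, j) = 1*5 = 5)
X(a) = -97 (X(a) = -2 - 19*5 = -2 - 95 = -97)
-H/F - X(-141) = -I*√32155/38048 - 1*(-97) = -I*√32155/38048 + 97 = 97 - I*√32155/38048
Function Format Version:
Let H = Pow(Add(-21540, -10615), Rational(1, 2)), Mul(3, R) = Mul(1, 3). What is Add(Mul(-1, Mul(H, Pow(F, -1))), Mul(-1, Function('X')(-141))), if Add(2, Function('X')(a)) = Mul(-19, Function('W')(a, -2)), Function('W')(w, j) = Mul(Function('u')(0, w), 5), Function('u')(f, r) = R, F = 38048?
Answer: Add(97, Mul(Rational(-1, 38048), I, Pow(32155, Rational(1, 2)))) ≈ Add(97.000, Mul(-0.0047129, I))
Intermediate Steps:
R = 1 (R = Mul(Rational(1, 3), Mul(1, 3)) = Mul(Rational(1, 3), 3) = 1)
Function('u')(f, r) = 1
H = Mul(I, Pow(32155, Rational(1, 2))) (H = Pow(-32155, Rational(1, 2)) = Mul(I, Pow(32155, Rational(1, 2))) ≈ Mul(179.32, I))
Function('W')(w, j) = 5 (Function('W')(w, j) = Mul(1, 5) = 5)
Function('X')(a) = -97 (Function('X')(a) = Add(-2, Mul(-19, 5)) = Add(-2, -95) = -97)
Add(Mul(-1, Mul(H, Pow(F, -1))), Mul(-1, Function('X')(-141))) = Add(Mul(-1, Mul(Mul(I, Pow(32155, Rational(1, 2))), Pow(38048, -1))), Mul(-1, -97)) = Add(Mul(-1, Mul(Mul(I, Pow(32155, Rational(1, 2))), Rational(1, 38048))), 97) = Add(Mul(-1, Mul(Rational(1, 38048), I, Pow(32155, Rational(1, 2)))), 97) = Add(Mul(Rational(-1, 38048), I, Pow(32155, Rational(1, 2))), 97) = Add(97, Mul(Rational(-1, 38048), I, Pow(32155, Rational(1, 2))))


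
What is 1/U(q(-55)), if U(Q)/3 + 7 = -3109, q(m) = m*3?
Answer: -1/9348 ≈ -0.00010697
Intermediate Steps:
q(m) = 3*m
U(Q) = -9348 (U(Q) = -21 + 3*(-3109) = -21 - 9327 = -9348)
1/U(q(-55)) = 1/(-9348) = -1/9348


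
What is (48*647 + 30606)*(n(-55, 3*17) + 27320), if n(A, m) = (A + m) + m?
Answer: 1687503954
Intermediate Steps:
n(A, m) = A + 2*m
(48*647 + 30606)*(n(-55, 3*17) + 27320) = (48*647 + 30606)*((-55 + 2*(3*17)) + 27320) = (31056 + 30606)*((-55 + 2*51) + 27320) = 61662*((-55 + 102) + 27320) = 61662*(47 + 27320) = 61662*27367 = 1687503954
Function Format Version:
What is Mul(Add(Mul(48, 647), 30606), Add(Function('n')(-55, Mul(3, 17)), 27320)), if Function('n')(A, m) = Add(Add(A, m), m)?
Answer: 1687503954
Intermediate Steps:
Function('n')(A, m) = Add(A, Mul(2, m))
Mul(Add(Mul(48, 647), 30606), Add(Function('n')(-55, Mul(3, 17)), 27320)) = Mul(Add(Mul(48, 647), 30606), Add(Add(-55, Mul(2, Mul(3, 17))), 27320)) = Mul(Add(31056, 30606), Add(Add(-55, Mul(2, 51)), 27320)) = Mul(61662, Add(Add(-55, 102), 27320)) = Mul(61662, Add(47, 27320)) = Mul(61662, 27367) = 1687503954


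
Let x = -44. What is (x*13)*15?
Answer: -8580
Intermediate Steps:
(x*13)*15 = -44*13*15 = -572*15 = -8580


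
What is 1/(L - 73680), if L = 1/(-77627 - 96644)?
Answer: -174271/12840287281 ≈ -1.3572e-5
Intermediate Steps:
L = -1/174271 (L = 1/(-174271) = -1/174271 ≈ -5.7382e-6)
1/(L - 73680) = 1/(-1/174271 - 73680) = 1/(-12840287281/174271) = -174271/12840287281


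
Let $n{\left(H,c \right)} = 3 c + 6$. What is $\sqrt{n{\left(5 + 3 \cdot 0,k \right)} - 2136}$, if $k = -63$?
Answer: $i \sqrt{2319} \approx 48.156 i$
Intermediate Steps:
$n{\left(H,c \right)} = 6 + 3 c$
$\sqrt{n{\left(5 + 3 \cdot 0,k \right)} - 2136} = \sqrt{\left(6 + 3 \left(-63\right)\right) - 2136} = \sqrt{\left(6 - 189\right) - 2136} = \sqrt{-183 - 2136} = \sqrt{-2319} = i \sqrt{2319}$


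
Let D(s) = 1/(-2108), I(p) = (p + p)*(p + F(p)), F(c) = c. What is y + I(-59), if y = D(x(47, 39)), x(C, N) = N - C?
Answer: 29351791/2108 ≈ 13924.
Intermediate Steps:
I(p) = 4*p**2 (I(p) = (p + p)*(p + p) = (2*p)*(2*p) = 4*p**2)
D(s) = -1/2108
y = -1/2108 ≈ -0.00047438
y + I(-59) = -1/2108 + 4*(-59)**2 = -1/2108 + 4*3481 = -1/2108 + 13924 = 29351791/2108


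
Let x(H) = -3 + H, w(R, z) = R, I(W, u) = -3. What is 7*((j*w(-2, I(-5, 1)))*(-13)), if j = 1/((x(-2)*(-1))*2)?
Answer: 91/5 ≈ 18.200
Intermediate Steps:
j = ⅒ (j = 1/(((-3 - 2)*(-1))*2) = 1/(-5*(-1)*2) = 1/(5*2) = 1/10 = ⅒ ≈ 0.10000)
7*((j*w(-2, I(-5, 1)))*(-13)) = 7*(((⅒)*(-2))*(-13)) = 7*(-⅕*(-13)) = 7*(13/5) = 91/5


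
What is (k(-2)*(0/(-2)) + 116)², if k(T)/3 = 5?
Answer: 13456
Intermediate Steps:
k(T) = 15 (k(T) = 3*5 = 15)
(k(-2)*(0/(-2)) + 116)² = (15*(0/(-2)) + 116)² = (15*(0*(-½)) + 116)² = (15*0 + 116)² = (0 + 116)² = 116² = 13456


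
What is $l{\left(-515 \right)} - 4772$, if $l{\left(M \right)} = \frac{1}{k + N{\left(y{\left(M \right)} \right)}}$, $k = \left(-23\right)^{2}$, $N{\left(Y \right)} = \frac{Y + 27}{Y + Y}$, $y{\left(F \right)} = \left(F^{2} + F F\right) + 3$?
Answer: $- \frac{1340334382591}{280874877} \approx -4772.0$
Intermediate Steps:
$y{\left(F \right)} = 3 + 2 F^{2}$ ($y{\left(F \right)} = \left(F^{2} + F^{2}\right) + 3 = 2 F^{2} + 3 = 3 + 2 F^{2}$)
$N{\left(Y \right)} = \frac{27 + Y}{2 Y}$
$k = 529$
$l{\left(M \right)} = \frac{1}{529 + \frac{30 + 2 M^{2}}{2 \left(3 + 2 M^{2}\right)}}$ ($l{\left(M \right)} = \frac{1}{529 + \frac{27 + \left(3 + 2 M^{2}\right)}{2 \left(3 + 2 M^{2}\right)}} = \frac{1}{529 + \frac{30 + 2 M^{2}}{2 \left(3 + 2 M^{2}\right)}}$)
$l{\left(-515 \right)} - 4772 = \frac{3 + 2 \left(-515\right)^{2}}{3 \left(534 + 353 \left(-515\right)^{2}\right)} - 4772 = \frac{3 + 2 \cdot 265225}{3 \left(534 + 353 \cdot 265225\right)} - 4772 = \frac{3 + 530450}{3 \left(534 + 93624425\right)} - 4772 = \frac{1}{3} \cdot \frac{1}{93624959} \cdot 530453 - 4772 = \frac{530453}{280874877} - 4772 = - \frac{1340334382591}{280874877}$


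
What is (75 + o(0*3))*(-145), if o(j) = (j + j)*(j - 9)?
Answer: -10875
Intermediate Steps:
o(j) = 2*j*(-9 + j) (o(j) = (2*j)*(-9 + j) = 2*j*(-9 + j))
(75 + o(0*3))*(-145) = (75 + 2*(0*3)*(-9 + 0*3))*(-145) = (75 + 2*0*(-9 + 0))*(-145) = (75 + 2*0*(-9))*(-145) = (75 + 0)*(-145) = 75*(-145) = -10875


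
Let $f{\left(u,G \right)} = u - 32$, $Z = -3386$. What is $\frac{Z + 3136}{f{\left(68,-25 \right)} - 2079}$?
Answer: $\frac{250}{2043} \approx 0.12237$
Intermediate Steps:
$f{\left(u,G \right)} = -32 + u$
$\frac{Z + 3136}{f{\left(68,-25 \right)} - 2079} = \frac{-3386 + 3136}{\left(-32 + 68\right) - 2079} = - \frac{250}{36 - 2079} = - \frac{250}{-2043} = \left(-250\right) \left(- \frac{1}{2043}\right) = \frac{250}{2043}$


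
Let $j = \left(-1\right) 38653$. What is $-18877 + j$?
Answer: $-57530$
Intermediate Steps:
$j = -38653$
$-18877 + j = -18877 - 38653 = -57530$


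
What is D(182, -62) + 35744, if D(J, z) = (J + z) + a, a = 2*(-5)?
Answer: 35854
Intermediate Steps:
a = -10
D(J, z) = -10 + J + z (D(J, z) = (J + z) - 10 = -10 + J + z)
D(182, -62) + 35744 = (-10 + 182 - 62) + 35744 = 110 + 35744 = 35854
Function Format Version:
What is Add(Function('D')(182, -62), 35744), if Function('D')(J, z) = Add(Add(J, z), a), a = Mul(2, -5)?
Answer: 35854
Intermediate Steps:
a = -10
Function('D')(J, z) = Add(-10, J, z) (Function('D')(J, z) = Add(Add(J, z), -10) = Add(-10, J, z))
Add(Function('D')(182, -62), 35744) = Add(Add(-10, 182, -62), 35744) = Add(110, 35744) = 35854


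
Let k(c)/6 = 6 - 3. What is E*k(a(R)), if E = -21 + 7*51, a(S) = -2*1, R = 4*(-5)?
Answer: 6048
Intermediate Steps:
R = -20
a(S) = -2
E = 336 (E = -21 + 357 = 336)
k(c) = 18 (k(c) = 6*(6 - 3) = 6*3 = 18)
E*k(a(R)) = 336*18 = 6048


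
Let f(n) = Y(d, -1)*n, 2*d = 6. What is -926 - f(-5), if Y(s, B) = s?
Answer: -911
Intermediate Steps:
d = 3 (d = (1/2)*6 = 3)
f(n) = 3*n
-926 - f(-5) = -926 - 3*(-5) = -926 - 1*(-15) = -926 + 15 = -911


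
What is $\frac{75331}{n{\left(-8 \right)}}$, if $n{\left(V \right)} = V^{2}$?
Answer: $\frac{75331}{64} \approx 1177.0$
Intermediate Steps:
$\frac{75331}{n{\left(-8 \right)}} = \frac{75331}{\left(-8\right)^{2}} = \frac{75331}{64}$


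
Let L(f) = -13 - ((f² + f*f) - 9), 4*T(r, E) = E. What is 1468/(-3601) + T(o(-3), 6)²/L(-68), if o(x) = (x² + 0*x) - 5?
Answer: -6040017/14807312 ≈ -0.40791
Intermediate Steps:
o(x) = -5 + x² (o(x) = (x² + 0) - 5 = x² - 5 = -5 + x²)
T(r, E) = E/4
L(f) = -4 - 2*f² (L(f) = -13 - ((f² + f²) - 9) = -13 - (2*f² - 9) = -13 - (-9 + 2*f²) = -13 + (9 - 2*f²) = -4 - 2*f²)
1468/(-3601) + T(o(-3), 6)²/L(-68) = 1468/(-3601) + ((¼)*6)²/(-4 - 2*(-68)²) = 1468*(-1/3601) + (3/2)²/(-4 - 2*4624) = -1468/3601 + 9/(4*(-4 - 9248)) = -1468/3601 + (9/4)/(-9252) = -1468/3601 + (9/4)*(-1/9252) = -1468/3601 - 1/4112 = -6040017/14807312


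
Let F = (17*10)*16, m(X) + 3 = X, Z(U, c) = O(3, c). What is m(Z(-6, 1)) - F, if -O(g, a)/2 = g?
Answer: -2729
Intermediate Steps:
O(g, a) = -2*g
Z(U, c) = -6 (Z(U, c) = -2*3 = -6)
m(X) = -3 + X
F = 2720 (F = 170*16 = 2720)
m(Z(-6, 1)) - F = (-3 - 6) - 1*2720 = -9 - 2720 = -2729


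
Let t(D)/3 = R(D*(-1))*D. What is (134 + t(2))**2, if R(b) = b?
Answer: 14884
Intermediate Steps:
t(D) = -3*D**2 (t(D) = 3*((D*(-1))*D) = 3*((-D)*D) = 3*(-D**2) = -3*D**2)
(134 + t(2))**2 = (134 - 3*2**2)**2 = (134 - 3*4)**2 = (134 - 12)**2 = 122**2 = 14884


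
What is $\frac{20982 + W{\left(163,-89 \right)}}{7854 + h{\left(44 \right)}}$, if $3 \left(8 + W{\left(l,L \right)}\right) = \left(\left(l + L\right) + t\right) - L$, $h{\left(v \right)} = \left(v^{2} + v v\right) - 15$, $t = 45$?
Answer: $\frac{63130}{35133} \approx 1.7969$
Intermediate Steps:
$h{\left(v \right)} = -15 + 2 v^{2}$ ($h{\left(v \right)} = \left(v^{2} + v^{2}\right) - 15 = 2 v^{2} - 15 = -15 + 2 v^{2}$)
$W{\left(l,L \right)} = 7 + \frac{l}{3}$ ($W{\left(l,L \right)} = -8 + \frac{\left(\left(l + L\right) + 45\right) - L}{3} = -8 + \frac{\left(\left(L + l\right) + 45\right) - L}{3} = -8 + \frac{\left(45 + L + l\right) - L}{3} = -8 + \frac{45 + l}{3} = -8 + \left(15 + \frac{l}{3}\right) = 7 + \frac{l}{3}$)
$\frac{20982 + W{\left(163,-89 \right)}}{7854 + h{\left(44 \right)}} = \frac{20982 + \left(7 + \frac{1}{3} \cdot 163\right)}{7854 - \left(15 - 2 \cdot 44^{2}\right)} = \frac{20982 + \left(7 + \frac{163}{3}\right)}{7854 + \left(-15 + 2 \cdot 1936\right)} = \frac{20982 + \frac{184}{3}}{7854 + \left(-15 + 3872\right)} = \frac{63130}{3 \left(7854 + 3857\right)} = \frac{63130}{3 \cdot 11711} = \frac{63130}{3} \cdot \frac{1}{11711} = \frac{63130}{35133}$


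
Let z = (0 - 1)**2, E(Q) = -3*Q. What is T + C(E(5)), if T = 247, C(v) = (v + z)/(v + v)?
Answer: 3712/15 ≈ 247.47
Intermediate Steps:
z = 1 (z = (-1)**2 = 1)
C(v) = (1 + v)/(2*v) (C(v) = (v + 1)/(v + v) = (1 + v)/((2*v)) = (1 + v)*(1/(2*v)) = (1 + v)/(2*v))
T + C(E(5)) = 247 + (1 - 3*5)/(2*((-3*5))) = 247 + (1/2)*(1 - 15)/(-15) = 247 + (1/2)*(-1/15)*(-14) = 247 + 7/15 = 3712/15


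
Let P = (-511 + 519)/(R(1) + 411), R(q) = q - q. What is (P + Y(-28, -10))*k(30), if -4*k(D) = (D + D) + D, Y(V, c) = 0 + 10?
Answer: -30885/137 ≈ -225.44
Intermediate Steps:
R(q) = 0
P = 8/411 (P = (-511 + 519)/(0 + 411) = 8/411 ≈ 0.019465)
Y(V, c) = 10
k(D) = -3*D/4 (k(D) = -((D + D) + D)/4 = -(2*D + D)/4 = -3*D/4)
(P + Y(-28, -10))*k(30) = (8/411 + 10)*(-¾*30) = (4118/411)*(-45/2) = -30885/137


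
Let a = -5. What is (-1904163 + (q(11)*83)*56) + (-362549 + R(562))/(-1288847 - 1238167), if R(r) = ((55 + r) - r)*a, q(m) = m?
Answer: -334474644619/180501 ≈ -1.8530e+6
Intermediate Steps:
R(r) = -275 (R(r) = ((55 + r) - r)*(-5) = 55*(-5) = -275)
(-1904163 + (q(11)*83)*56) + (-362549 + R(562))/(-1288847 - 1238167) = (-1904163 + (11*83)*56) + (-362549 - 275)/(-1288847 - 1238167) = (-1904163 + 913*56) - 362824/(-2527014) = (-1904163 + 51128) - 362824*(-1/2527014) = -1853035 + 25916/180501 = -334474644619/180501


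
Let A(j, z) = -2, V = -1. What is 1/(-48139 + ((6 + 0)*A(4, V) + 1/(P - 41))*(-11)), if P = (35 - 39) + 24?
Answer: -21/1008136 ≈ -2.0831e-5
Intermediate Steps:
P = 20 (P = -4 + 24 = 20)
1/(-48139 + ((6 + 0)*A(4, V) + 1/(P - 41))*(-11)) = 1/(-48139 + ((6 + 0)*(-2) + 1/(20 - 41))*(-11)) = 1/(-48139 + (6*(-2) + 1/(-21))*(-11)) = 1/(-48139 + (-12 - 1/21)*(-11)) = 1/(-48139 - 253/21*(-11)) = 1/(-48139 + 2783/21) = 1/(-1008136/21) = -21/1008136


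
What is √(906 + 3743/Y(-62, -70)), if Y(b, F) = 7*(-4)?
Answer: 5*√6055/14 ≈ 27.791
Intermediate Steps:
Y(b, F) = -28
√(906 + 3743/Y(-62, -70)) = √(906 + 3743/(-28)) = √(906 + 3743*(-1/28)) = √(906 - 3743/28) = √(21625/28) = 5*√6055/14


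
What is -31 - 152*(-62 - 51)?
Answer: 17145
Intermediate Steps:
-31 - 152*(-62 - 51) = -31 - 152*(-113) = -31 + 17176 = 17145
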